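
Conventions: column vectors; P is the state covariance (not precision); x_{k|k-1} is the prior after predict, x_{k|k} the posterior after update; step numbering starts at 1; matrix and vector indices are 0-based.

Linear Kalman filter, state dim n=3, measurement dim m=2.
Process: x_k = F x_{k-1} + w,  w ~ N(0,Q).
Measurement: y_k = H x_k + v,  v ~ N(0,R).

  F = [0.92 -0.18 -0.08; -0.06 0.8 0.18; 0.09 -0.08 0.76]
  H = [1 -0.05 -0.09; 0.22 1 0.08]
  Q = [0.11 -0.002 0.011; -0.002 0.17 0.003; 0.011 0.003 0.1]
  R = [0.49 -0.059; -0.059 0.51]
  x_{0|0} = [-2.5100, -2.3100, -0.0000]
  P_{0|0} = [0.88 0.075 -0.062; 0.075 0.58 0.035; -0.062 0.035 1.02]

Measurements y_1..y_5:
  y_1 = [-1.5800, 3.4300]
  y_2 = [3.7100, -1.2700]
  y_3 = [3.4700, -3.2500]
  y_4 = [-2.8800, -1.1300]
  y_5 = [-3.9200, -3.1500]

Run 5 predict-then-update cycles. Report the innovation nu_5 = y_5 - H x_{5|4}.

innov = [-4.2532, -2.3497]

step 1: x^-=[-1.8934, -1.6974, -0.0411]  P^-=[0.8654 -0.1067 -0.0240; -0.1067 0.5816 0.1290; -0.0240 0.1290 0.6862]  S=[1.3786 -0.0217; -0.0217 1.1108]  K=[0.6346 0.0860; -0.0989 0.5099; -0.0644 0.1596]  nu=[0.2248, 5.5472]  x^+=[-1.2735, 1.1087, 0.8296]  P^+=[0.3045 -0.0621 0.0191; -0.0621 0.2772 0.0288; 0.0191 0.0288 0.6517]
step 2: x^-=[-1.4376, 1.1127, 0.4272]  P^-=[0.3994 -0.1140 0.0156; -0.1140 0.3835 0.0846; 0.0156 0.0846 0.4807]  S=[0.9036 -0.1135; -0.1135 0.8798]  K=[0.4505 0.0299; -0.1054 0.4015; -0.0175 0.1415]  nu=[5.2416, -2.1006]  x^+=[0.8613, -0.2829, 0.0384]  P^+=[0.2183 -0.0615 0.0262; -0.0615 0.2220 0.0304; 0.0262 0.0304 0.4622]
step 3: x^-=[0.8402, -0.2711, 0.1293]  P^-=[0.3223 -0.0971 0.0239; -0.0971 0.3420 0.0634; 0.0239 0.0634 0.3710]  S=[0.8221 -0.1084; -0.1084 0.8382]  K=[0.3983 0.0226; -0.0962 0.3761; 0.0000 0.1173]  nu=[2.6279, -3.1741]  x^+=[1.8152, -1.7177, -0.2430]  P^+=[0.1934 -0.0567 0.0267; -0.0567 0.2079 0.0252; 0.0267 0.0252 0.3594]
step 4: x^-=[1.9986, -1.5268, 0.1161]  P^-=[0.2983 -0.0880 0.0284; -0.0880 0.3275 0.0476; 0.0284 0.0476 0.3119]  S=[0.7957 -0.1018; -0.1018 0.8239]  K=[0.3801 0.0226; -0.0895 0.3676; 0.0099 0.0969]  nu=[-4.9445, -0.0521]  x^+=[0.1182, -1.1034, 0.0623]  P^+=[0.1847 -0.0537 0.0274; -0.0537 0.2031 0.0185; 0.0274 0.0185 0.3043]
step 5: x^-=[0.3024, -0.8786, 0.1462]  P^-=[0.2891 -0.0831 0.0321; -0.0831 0.3204 0.0367; 0.0321 0.0367 0.2808]  S=[0.7851 -0.0971; -0.0971 0.8166]  K=[0.3728 0.0236; -0.0855 0.3634; 0.0166 0.0830]  nu=[-4.2532, -2.3497]  x^+=[-1.3389, -1.3689, -0.1196]  P^+=[0.1813 -0.0521 0.0287; -0.0521 0.2008 0.0130; 0.0287 0.0130 0.2752]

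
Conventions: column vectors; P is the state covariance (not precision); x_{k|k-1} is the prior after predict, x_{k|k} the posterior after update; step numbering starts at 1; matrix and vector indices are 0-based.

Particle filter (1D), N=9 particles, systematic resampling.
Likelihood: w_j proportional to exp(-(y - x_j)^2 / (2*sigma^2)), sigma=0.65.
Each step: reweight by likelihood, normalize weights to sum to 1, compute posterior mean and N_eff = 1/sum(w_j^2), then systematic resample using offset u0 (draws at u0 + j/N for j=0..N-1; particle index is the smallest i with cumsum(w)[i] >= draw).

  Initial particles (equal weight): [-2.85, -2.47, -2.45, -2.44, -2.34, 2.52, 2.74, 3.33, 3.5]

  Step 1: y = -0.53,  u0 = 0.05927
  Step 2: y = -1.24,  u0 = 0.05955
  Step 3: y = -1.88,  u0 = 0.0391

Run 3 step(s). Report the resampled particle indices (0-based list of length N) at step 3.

step 1: w=[0.0285, 0.1934, 0.2119, 0.2217, 0.3443, 0.0003, 0.0001, 0.0000, 0.0000]  mean=-2.4235  Neff=3.9878  idx=[1, 1, 2, 2, 3, 3, 4, 4, 4]
step 2: w=[0.0944, 0.0944, 0.1000, 0.1000, 0.1029, 0.1029, 0.1351, 0.1351, 0.1351]  mean=-2.4071  Neff=8.7891  idx=[0, 1, 2, 4, 5, 6, 6, 7, 8]
step 3: w=[0.1019, 0.1019, 0.1047, 0.1062, 0.1062, 0.1198, 0.1198, 0.1198, 0.1198]  mean=-2.3993  Neff=8.9549  idx=[0, 1, 2, 3, 4, 5, 6, 7, 8]

resampled_idx = [0, 1, 2, 3, 4, 5, 6, 7, 8]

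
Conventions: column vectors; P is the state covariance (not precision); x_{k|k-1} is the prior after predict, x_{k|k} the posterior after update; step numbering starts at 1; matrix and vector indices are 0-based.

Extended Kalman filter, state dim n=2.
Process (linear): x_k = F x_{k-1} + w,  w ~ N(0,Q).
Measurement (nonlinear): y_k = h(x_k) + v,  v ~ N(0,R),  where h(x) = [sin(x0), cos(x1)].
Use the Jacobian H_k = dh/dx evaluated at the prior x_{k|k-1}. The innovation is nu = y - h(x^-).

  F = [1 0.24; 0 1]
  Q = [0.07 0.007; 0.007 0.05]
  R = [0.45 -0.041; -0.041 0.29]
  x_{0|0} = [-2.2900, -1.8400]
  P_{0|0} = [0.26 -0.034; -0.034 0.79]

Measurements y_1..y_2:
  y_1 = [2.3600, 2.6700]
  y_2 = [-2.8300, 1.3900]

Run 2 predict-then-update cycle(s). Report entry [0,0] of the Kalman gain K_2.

K[0,0] = -0.4012

step 1: x^-=[-2.7316, -1.8400]  P^-=[0.3592 0.1626; 0.1626 0.8400]  H_jac=[-0.9171 0.0000; 0.0000 0.9640]  S=[0.7521 -0.1848; -0.1848 1.0706]  K=[-0.4198 0.0740; -0.0130 0.7541]  nu=[2.7586, 2.9360]  x^+=[-3.6726, 0.3381]  P^+=[0.2093 0.0401; 0.0401 0.2274]
step 2: x^-=[-3.5914, 0.3381]  P^-=[0.3116 0.1017; 0.1017 0.2774]  H_jac=[-0.9005 0.0000; 0.0000 -0.3317]  S=[0.7027 -0.0106; -0.0106 0.3205]  K=[-0.4012 -0.1185; -0.1347 -0.2916]  nu=[-3.2648, 0.4466]  x^+=[-2.3347, 0.6477]  P^+=[0.1951 0.0540; 0.0540 0.2383]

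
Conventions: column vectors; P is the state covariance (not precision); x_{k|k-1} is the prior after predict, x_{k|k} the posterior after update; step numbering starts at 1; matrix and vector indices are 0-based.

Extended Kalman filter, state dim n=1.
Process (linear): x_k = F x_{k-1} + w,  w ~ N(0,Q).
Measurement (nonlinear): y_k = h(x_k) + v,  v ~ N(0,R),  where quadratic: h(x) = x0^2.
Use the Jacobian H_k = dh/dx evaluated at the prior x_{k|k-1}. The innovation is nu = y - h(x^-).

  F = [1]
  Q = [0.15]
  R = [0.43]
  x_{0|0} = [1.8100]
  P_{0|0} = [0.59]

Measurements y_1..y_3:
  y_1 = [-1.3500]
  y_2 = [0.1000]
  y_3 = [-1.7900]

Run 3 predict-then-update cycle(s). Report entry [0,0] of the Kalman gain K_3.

K[0,0] = 0.3829

step 1: x^-=[1.8100]  P^-=[0.7400]  H_jac=[3.6200]  S=[10.1273]  K=[0.2645]  nu=[-4.6261]  x^+=[0.5863]  P^+=[0.0314]
step 2: x^-=[0.5863]  P^-=[0.1814]  H_jac=[1.1727]  S=[0.6795]  K=[0.3131]  nu=[-0.2438]  x^+=[0.5100]  P^+=[0.1148]
step 3: x^-=[0.5100]  P^-=[0.2648]  H_jac=[1.0200]  S=[0.7055]  K=[0.3829]  nu=[-2.0501]  x^+=[-0.2749]  P^+=[0.1614]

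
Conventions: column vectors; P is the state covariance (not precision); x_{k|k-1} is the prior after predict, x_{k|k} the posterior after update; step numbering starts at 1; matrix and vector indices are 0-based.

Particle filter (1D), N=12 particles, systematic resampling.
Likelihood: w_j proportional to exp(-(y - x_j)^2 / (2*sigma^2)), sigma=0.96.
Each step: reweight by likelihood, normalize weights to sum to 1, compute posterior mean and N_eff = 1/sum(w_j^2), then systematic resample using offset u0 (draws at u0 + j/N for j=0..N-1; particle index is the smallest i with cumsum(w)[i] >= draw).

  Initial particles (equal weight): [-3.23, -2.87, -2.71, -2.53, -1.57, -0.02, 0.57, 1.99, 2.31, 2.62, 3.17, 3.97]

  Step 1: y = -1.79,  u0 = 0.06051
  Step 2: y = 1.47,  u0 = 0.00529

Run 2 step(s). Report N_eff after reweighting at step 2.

N_eff = 1.1410

step 1: w=[0.0945, 0.1545, 0.1838, 0.2162, 0.2834, 0.0532, 0.0142, 0.0001, 0.0000, 0.0000, 0.0000, 0.0000]  mean=-2.2315  Neff=5.0836  idx=[0, 1, 1, 2, 2, 3, 3, 3, 4, 4, 4, 5]
step 2: w=[0.0000, 0.0001, 0.0001, 0.0002, 0.0002, 0.0005, 0.0005, 0.0005, 0.0207, 0.0207, 0.0207, 0.9355]  mean=-0.1224  Neff=1.1410  idx=[8, 11, 11, 11, 11, 11, 11, 11, 11, 11, 11, 11]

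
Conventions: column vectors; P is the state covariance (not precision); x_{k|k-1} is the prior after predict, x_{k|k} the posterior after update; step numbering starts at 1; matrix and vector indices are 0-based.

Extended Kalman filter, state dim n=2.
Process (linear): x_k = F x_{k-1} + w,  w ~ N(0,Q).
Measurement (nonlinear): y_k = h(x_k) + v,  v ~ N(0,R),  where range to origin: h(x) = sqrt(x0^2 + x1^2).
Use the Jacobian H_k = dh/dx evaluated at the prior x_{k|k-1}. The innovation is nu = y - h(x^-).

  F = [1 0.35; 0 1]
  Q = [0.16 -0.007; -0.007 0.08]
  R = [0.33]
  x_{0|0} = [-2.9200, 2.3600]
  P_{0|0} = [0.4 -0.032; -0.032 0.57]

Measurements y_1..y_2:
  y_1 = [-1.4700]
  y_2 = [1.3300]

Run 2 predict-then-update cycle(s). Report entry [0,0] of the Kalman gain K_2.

step 1: x^-=[-2.0940, 2.3600]  P^-=[0.6074 0.1605; 0.1605 0.6500]  H_jac=[-0.6637 0.7480]  S=[0.8019]  K=[-0.3530; 0.4735]  nu=[-4.6251]  x^+=[-0.4612, 0.1701]  P^+=[0.5075 0.2945; 0.2945 0.4702]
step 2: x^-=[-0.4017, 0.1701]  P^-=[0.9313 0.4521; 0.4521 0.5502]  H_jac=[-0.9208 0.3900]  S=[0.8786]  K=[-0.7753; -0.2296]  nu=[0.8938]  x^+=[-1.0947, -0.0351]  P^+=[0.4031 0.2957; 0.2957 0.5039]

K[0,0] = -0.7753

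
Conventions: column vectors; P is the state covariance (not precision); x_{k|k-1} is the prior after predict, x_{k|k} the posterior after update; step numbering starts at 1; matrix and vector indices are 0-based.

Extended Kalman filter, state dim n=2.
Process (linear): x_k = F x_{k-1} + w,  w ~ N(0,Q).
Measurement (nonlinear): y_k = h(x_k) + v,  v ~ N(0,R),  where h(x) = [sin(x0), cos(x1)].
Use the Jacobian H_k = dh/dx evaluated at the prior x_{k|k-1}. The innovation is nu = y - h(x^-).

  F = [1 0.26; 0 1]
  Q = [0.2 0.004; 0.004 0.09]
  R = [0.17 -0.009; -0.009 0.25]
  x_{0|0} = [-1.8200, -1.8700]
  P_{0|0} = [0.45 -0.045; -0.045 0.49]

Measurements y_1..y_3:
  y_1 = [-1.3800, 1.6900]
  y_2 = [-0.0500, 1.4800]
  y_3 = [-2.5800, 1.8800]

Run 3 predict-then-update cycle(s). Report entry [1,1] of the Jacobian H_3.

step 1: x^-=[-2.3062, -1.8700]  P^-=[0.6597 0.0864; 0.0864 0.5800]  H_jac=[-0.6709 0.0000; 0.0000 0.9556]  S=[0.4669 -0.0644; -0.0644 0.7796]  K=[-0.9440 0.0279; -0.0264 0.7087]  nu=[-0.6384, 1.9848]  x^+=[-1.6481, -0.4465]  P^+=[0.2396 0.0162; 0.0162 0.1857]
step 2: x^-=[-1.7641, -0.4465]  P^-=[0.4606 0.0685; 0.0685 0.2757]  H_jac=[-0.1921 0.0000; 0.0000 0.4318]  S=[0.1870 -0.0147; -0.0147 0.3014]  K=[-0.4673 0.0753; -0.0395 0.3930]  nu=[0.9314, 0.5780]  x^+=[-2.1558, -0.2561]  P^+=[0.4170 0.0534; 0.0534 0.2284]
step 3: x^-=[-2.2224, -0.2561]  P^-=[0.6602 0.1167; 0.1167 0.3184]  H_jac=[-0.6065 0.0000; 0.0000 0.2533]  S=[0.4128 -0.0269; -0.0269 0.2704]  K=[-0.9690 0.0128; -0.1530 0.2830]  nu=[-1.7849, 0.9126]  x^+=[-0.4811, 0.2753]  P^+=[0.2718 0.0471; 0.0471 0.2847]

H_jac[1,1] = 0.2533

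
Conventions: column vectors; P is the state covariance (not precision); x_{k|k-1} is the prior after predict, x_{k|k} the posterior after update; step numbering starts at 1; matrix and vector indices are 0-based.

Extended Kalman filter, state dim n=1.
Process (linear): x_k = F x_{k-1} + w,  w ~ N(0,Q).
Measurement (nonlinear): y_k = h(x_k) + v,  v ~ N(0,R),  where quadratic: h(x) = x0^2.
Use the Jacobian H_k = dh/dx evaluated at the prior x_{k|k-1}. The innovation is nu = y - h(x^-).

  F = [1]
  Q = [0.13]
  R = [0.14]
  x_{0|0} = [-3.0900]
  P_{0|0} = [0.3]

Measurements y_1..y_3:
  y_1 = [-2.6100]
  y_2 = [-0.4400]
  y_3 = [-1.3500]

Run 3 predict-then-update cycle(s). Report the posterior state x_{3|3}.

step 1: x^-=[-3.0900]  P^-=[0.4300]  H_jac=[-6.1800]  S=[16.5627]  K=[-0.1604]  nu=[-12.1581]  x^+=[-1.1393]  P^+=[0.0036]
step 2: x^-=[-1.1393]  P^-=[0.1336]  H_jac=[-2.2786]  S=[0.8338]  K=[-0.3652]  nu=[-1.7380]  x^+=[-0.5046]  P^+=[0.0224]
step 3: x^-=[-0.5046]  P^-=[0.1524]  H_jac=[-1.0092]  S=[0.2953]  K=[-0.5210]  nu=[-1.6046]  x^+=[0.3315]  P^+=[0.0723]

x_post = [0.3315]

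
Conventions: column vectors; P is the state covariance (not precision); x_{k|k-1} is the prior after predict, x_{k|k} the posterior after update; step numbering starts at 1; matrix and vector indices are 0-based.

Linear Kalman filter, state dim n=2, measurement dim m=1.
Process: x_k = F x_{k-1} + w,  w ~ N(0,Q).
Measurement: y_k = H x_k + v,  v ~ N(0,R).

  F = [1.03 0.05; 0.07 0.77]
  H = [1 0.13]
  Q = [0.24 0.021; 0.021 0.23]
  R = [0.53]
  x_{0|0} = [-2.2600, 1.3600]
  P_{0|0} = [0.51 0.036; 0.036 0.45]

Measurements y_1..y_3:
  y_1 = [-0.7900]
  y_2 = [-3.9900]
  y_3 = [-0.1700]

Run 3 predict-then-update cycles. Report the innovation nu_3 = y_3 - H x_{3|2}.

step 1: x^-=[-2.2598, 0.8890]  P^-=[0.7859 0.1038; 0.1038 0.5032]  S=[1.3514]  K=[0.5915; 0.1252]  nu=[1.3542]  x^+=[-1.4587, 1.0585]  P^+=[0.3130 0.0037; 0.0037 0.4820]
step 2: x^-=[-1.4496, 0.7130]  P^-=[0.5737 0.0651; 0.0651 0.5177]  S=[1.1293]  K=[0.5155; 0.1172]  nu=[-2.6331]  x^+=[-2.8068, 0.4043]  P^+=[0.2736 -0.0032; -0.0032 0.5022]
step 3: x^-=[-2.8708, 0.1149]  P^-=[0.5312 0.0575; 0.0575 0.5288]  S=[1.0851]  K=[0.4964; 0.1164]  nu=[2.6859]  x^+=[-1.5375, 0.4274]  P^+=[0.2638 -0.0051; -0.0051 0.5141]

innov = [2.6859]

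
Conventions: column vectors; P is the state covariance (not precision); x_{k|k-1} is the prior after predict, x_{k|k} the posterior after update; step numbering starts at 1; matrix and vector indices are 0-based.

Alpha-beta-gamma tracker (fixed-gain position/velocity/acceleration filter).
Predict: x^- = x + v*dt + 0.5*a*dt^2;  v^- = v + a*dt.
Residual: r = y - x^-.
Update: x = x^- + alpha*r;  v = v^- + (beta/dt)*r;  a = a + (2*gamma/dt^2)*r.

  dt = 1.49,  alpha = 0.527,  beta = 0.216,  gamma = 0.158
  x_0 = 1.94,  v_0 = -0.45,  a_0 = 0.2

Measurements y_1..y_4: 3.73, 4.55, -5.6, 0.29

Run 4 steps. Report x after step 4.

step 1: x_pred=1.4915  r=2.2385  x^+=2.6712  v^+=0.1725  a^+=0.5186
step 2: x_pred=3.5039  r=1.0461  x^+=4.0552  v^+=1.0969  a^+=0.6675
step 3: x_pred=6.4305  r=-12.0305  x^+=0.0904  v^+=0.3475  a^+=-1.0449
step 4: x_pred=-0.5517  r=0.8417  x^+=-0.1081  v^+=-1.0874  a^+=-0.9251

x_post = -0.1081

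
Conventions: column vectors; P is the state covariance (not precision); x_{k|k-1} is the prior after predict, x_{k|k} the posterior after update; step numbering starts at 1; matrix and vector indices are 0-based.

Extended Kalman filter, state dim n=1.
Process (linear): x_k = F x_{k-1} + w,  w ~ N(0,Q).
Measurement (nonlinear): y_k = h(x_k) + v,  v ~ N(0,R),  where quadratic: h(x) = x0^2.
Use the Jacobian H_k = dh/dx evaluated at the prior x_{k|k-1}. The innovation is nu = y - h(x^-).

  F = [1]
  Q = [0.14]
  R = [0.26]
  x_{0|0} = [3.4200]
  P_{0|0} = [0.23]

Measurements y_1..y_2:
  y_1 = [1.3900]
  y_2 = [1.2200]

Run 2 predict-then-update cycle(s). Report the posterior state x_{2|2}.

x_post = [1.3525]

step 1: x^-=[3.4200]  P^-=[0.3700]  H_jac=[6.8400]  S=[17.5707]  K=[0.1440]  nu=[-10.3064]  x^+=[1.9355]  P^+=[0.0055]
step 2: x^-=[1.9355]  P^-=[0.1455]  H_jac=[3.8710]  S=[2.4399]  K=[0.2308]  nu=[-2.5262]  x^+=[1.3525]  P^+=[0.0155]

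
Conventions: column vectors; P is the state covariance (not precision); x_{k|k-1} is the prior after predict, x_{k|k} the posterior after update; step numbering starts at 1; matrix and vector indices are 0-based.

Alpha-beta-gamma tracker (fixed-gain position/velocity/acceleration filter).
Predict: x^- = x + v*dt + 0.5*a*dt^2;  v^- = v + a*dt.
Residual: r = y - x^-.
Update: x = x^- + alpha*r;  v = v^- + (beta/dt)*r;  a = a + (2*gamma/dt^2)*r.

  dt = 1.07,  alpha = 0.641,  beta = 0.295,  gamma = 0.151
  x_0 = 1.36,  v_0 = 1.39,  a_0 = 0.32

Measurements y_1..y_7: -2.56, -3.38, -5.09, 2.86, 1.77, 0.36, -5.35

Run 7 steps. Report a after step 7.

a_post = -0.9369

step 1: x_pred=3.0305  r=-5.5905  x^+=-0.5530  v^+=0.1911  a^+=-1.1546
step 2: x_pred=-1.0095  r=-2.3705  x^+=-2.5290  v^+=-1.6979  a^+=-1.7799
step 3: x_pred=-5.3647  r=0.2747  x^+=-5.1886  v^+=-3.5267  a^+=-1.7075
step 4: x_pred=-9.9396  r=12.7996  x^+=-1.7351  v^+=-1.8248  a^+=1.6688
step 5: x_pred=-2.7323  r=4.5023  x^+=0.1537  v^+=1.2021  a^+=2.8564
step 6: x_pred=3.0750  r=-2.7150  x^+=1.3347  v^+=3.5099  a^+=2.1402
step 7: x_pred=6.3155  r=-11.6655  x^+=-1.1621  v^+=2.5838  a^+=-0.9369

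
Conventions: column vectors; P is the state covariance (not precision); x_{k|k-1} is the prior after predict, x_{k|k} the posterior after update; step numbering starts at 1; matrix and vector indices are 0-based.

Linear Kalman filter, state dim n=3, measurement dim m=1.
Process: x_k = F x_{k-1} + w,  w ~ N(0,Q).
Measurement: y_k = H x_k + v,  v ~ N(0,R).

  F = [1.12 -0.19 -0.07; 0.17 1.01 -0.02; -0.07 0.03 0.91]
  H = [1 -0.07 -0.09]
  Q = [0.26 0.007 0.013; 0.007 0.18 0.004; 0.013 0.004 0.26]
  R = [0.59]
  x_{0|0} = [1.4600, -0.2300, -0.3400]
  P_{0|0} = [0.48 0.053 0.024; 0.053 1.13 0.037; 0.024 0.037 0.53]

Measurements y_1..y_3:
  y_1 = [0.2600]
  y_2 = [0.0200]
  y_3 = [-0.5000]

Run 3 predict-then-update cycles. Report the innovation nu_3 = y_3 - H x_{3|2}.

step 1: x^-=[1.7027, 0.0227, -0.4185]  P^-=[0.8802 -0.0628 -0.0442; -0.0628 1.3633 0.0571; -0.0442 0.0571 0.7010]  S=[1.5000]  K=[0.5924; -0.1089; -0.0742]  nu=[-1.4788]  x^+=[0.8267, 0.1837, -0.3087]  P^+=[0.3538 0.0340 0.0217; 0.0340 1.3456 0.0450; 0.0217 0.0450 0.6927]
step 2: x^-=[0.9126, 0.3323, -0.3333]  P^-=[0.7391 -0.1493 -0.0506; -0.1493 1.5728 0.0705; -0.0506 0.0705 0.8362]  S=[1.3745]  K=[0.5487; -0.1933; -0.0951]  nu=[-0.8994]  x^+=[0.4192, 0.5062, -0.2477]  P^+=[0.3254 -0.0035 0.0212; -0.0035 1.5214 0.0452; 0.0212 0.0452 0.8237]
step 3: x^-=[0.3907, 0.5874, -0.2396]  P^-=[0.7265 -0.2294 -0.0600; -0.2294 1.7386 0.0763; -0.0600 0.0763 0.9449]  S=[1.3765]  K=[0.5433; -0.2601; -0.1093]  nu=[-0.8711]  x^+=[-0.0827, 0.8140, -0.1444]  P^+=[0.3201 -0.0349 0.0217; -0.0349 1.6455 0.0371; 0.0217 0.0371 0.9284]

innov = [-0.8711]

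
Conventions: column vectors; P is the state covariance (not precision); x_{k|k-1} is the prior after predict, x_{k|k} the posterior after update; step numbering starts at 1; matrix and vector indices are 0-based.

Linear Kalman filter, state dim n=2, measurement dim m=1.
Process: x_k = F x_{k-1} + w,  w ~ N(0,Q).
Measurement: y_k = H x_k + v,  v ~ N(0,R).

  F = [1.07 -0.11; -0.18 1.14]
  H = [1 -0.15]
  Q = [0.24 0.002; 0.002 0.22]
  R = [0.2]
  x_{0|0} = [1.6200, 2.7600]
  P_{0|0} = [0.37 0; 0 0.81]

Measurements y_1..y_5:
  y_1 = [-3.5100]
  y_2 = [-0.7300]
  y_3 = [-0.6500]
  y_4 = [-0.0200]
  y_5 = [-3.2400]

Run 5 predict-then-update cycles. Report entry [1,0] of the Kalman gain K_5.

step 1: x^-=[1.4298, 2.8548]  P^-=[0.6734 -0.1708; -0.1708 1.2847]  S=[0.9536]  K=[0.7331; -0.3812]  nu=[-4.5116]  x^+=[-1.8775, 4.5748]  P^+=[0.1610 0.0957; 0.0957 1.1461]
step 2: x^-=[-2.5122, 5.5532]  P^-=[0.4156 -0.0541; -0.0541 1.6754]  S=[0.6696]  K=[0.6329; -0.4562]  nu=[2.6152]  x^+=[-0.8571, 4.3602]  P^+=[0.1475 0.1392; 0.1392 1.5361]
step 3: x^-=[-1.3967, 5.1249]  P^-=[0.3946 -0.0465; -0.0465 2.1639]  S=[0.6573]  K=[0.6110; -0.5646]  nu=[1.5155]  x^+=[-0.4707, 4.2693]  P^+=[0.1492 0.1802; 0.1802 1.9544]
step 4: x^-=[-0.9733, 4.9518]  P^-=[0.3921 -0.0484; -0.0484 2.6908]  S=[0.6671]  K=[0.5986; -0.6775]  nu=[1.6961]  x^+=[0.0419, 3.8026]  P^+=[0.1530 0.2222; 0.2222 2.3846]
step 5: x^-=[-0.3734, 4.3274]  P^-=[0.3918 -0.0511; -0.0511 3.2327]  S=[0.6798]  K=[0.5875; -0.7884]  nu=[-2.2175]  x^+=[-1.6763, 6.0757]  P^+=[0.1571 0.2638; 0.2638 2.8101]

K[1,0] = -0.7884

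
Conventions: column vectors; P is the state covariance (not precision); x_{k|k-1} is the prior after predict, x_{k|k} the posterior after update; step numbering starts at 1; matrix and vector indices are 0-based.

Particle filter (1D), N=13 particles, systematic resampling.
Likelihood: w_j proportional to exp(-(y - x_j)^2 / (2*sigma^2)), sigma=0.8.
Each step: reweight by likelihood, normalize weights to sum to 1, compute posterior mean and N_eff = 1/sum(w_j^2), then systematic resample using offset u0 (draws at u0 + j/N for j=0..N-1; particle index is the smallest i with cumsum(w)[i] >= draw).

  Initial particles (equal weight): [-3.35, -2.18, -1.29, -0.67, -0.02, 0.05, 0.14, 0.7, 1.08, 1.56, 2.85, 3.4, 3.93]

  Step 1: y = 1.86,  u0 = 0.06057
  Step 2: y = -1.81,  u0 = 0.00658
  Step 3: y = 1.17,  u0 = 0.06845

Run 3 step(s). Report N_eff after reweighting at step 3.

step 1: w=[0.0000, 0.0000, 0.0002, 0.0024, 0.0225, 0.0276, 0.0353, 0.1245, 0.2215, 0.3320, 0.1657, 0.0559, 0.0125]  mean=1.5597  Neff=4.8067  idx=[6, 7, 8, 8, 8, 9, 9, 9, 9, 9, 10, 10, 11]
step 2: w=[0.8054, 0.1144, 0.0230, 0.0230, 0.0230, 0.0022, 0.0022, 0.0022, 0.0022, 0.0022, 0.0000, 0.0000, 0.0000]  mean=0.2847  Neff=1.5073  idx=[0, 0, 0, 0, 0, 0, 0, 0, 0, 0, 0, 1, 2]
step 3: w=[0.0658, 0.0658, 0.0658, 0.0658, 0.0658, 0.0658, 0.0658, 0.0658, 0.0658, 0.0658, 0.0658, 0.1268, 0.1497]  mean=0.3517  Neff=11.6178  idx=[1, 2, 3, 4, 5, 6, 8, 9, 10, 11, 11, 12, 12]

N_eff = 11.6178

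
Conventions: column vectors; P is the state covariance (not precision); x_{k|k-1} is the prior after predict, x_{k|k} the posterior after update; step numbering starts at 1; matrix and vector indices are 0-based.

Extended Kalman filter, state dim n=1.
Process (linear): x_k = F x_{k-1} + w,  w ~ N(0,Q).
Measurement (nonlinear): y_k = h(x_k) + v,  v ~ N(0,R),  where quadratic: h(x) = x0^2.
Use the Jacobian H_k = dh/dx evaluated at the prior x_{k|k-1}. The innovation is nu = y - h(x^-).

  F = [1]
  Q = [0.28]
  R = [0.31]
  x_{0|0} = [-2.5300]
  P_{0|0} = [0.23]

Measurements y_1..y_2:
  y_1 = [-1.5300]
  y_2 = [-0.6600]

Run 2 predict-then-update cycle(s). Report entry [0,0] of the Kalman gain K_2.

K[0,0] = -0.3953

step 1: x^-=[-2.5300]  P^-=[0.5100]  H_jac=[-5.0600]  S=[13.3678]  K=[-0.1930]  nu=[-7.9309]  x^+=[-0.9990]  P^+=[0.0118]
step 2: x^-=[-0.9990]  P^-=[0.2918]  H_jac=[-1.9980]  S=[1.4749]  K=[-0.3953]  nu=[-1.6580]  x^+=[-0.3436]  P^+=[0.0613]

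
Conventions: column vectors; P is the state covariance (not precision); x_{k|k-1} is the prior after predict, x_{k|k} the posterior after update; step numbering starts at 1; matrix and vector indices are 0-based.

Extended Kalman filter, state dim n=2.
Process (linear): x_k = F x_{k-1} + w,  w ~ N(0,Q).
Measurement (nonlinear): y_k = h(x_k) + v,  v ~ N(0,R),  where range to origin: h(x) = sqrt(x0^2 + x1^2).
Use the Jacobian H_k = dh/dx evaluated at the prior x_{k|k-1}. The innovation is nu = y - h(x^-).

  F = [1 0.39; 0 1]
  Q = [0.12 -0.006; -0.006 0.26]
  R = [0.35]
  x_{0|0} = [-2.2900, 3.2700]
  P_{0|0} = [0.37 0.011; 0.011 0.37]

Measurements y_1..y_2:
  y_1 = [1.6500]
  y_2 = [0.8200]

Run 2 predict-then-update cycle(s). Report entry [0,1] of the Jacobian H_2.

H_jac[0,1] = 0.9982

step 1: x^-=[-1.0147, 3.2700]  P^-=[0.5549 0.1493; 0.1493 0.6300]  H_jac=[-0.2964 0.9551]  S=[0.8889]  K=[-0.0246; 0.6271]  nu=[-1.7738]  x^+=[-0.9711, 2.1576]  P^+=[0.5543 0.1630; 0.1630 0.2804]
step 2: x^-=[-0.1296, 2.1576]  P^-=[0.8441 0.2664; 0.2664 0.5404]  H_jac=[-0.0600 0.9982]  S=[0.8596]  K=[0.2504; 0.6089]  nu=[-1.3415]  x^+=[-0.4656, 1.3407]  P^+=[0.7902 0.1353; 0.1353 0.2216]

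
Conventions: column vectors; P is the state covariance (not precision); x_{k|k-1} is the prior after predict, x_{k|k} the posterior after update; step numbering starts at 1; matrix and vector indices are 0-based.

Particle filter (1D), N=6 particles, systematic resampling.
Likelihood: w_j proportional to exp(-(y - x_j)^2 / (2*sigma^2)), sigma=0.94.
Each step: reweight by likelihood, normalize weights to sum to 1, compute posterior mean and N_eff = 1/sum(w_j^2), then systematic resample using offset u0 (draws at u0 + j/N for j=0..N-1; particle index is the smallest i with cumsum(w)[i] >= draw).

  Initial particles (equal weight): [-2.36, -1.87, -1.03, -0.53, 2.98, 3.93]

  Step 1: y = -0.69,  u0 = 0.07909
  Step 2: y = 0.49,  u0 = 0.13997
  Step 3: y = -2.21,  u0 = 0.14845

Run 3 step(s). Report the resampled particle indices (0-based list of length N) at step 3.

step 1: w=[0.0799, 0.1760, 0.3625, 0.3814, 0.0002, 0.0000]  mean=-1.0926  Neff=3.1821  idx=[0, 1, 2, 2, 3, 3]
step 2: w=[0.0059, 0.0251, 0.1588, 0.1588, 0.3257, 0.3257]  mean=-0.7332  Neff=3.7984  idx=[2, 3, 4, 4, 5, 5]
step 3: w=[0.2645, 0.2645, 0.1178, 0.1178, 0.1178, 0.1178]  mean=-0.7945  Neff=5.1184  idx=[0, 1, 1, 3, 4, 5]

resampled_idx = [0, 1, 1, 3, 4, 5]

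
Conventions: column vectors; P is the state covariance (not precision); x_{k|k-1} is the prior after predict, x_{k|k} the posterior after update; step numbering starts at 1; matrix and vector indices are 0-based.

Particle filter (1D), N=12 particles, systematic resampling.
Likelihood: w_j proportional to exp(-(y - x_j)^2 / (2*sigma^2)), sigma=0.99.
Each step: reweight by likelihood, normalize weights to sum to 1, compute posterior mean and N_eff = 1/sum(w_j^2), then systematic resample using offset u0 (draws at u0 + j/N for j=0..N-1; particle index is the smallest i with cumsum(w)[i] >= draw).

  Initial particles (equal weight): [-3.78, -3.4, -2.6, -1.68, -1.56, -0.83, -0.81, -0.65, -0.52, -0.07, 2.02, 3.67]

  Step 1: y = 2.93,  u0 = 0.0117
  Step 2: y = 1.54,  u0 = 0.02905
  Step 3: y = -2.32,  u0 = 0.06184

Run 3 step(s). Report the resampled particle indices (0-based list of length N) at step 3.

resampled_idx = [0, 1, 2, 3, 4, 5, 6, 7, 8, 8, 9, 10]

step 1: w=[0.0000, 0.0000, 0.0000, 0.0000, 0.0000, 0.0005, 0.0006, 0.0010, 0.0016, 0.0071, 0.4593, 0.5299]  mean=2.8695  Neff=2.0335  idx=[10, 10, 10, 10, 10, 10, 11, 11, 11, 11, 11, 11]
step 2: w=[0.1500, 0.1500, 0.1500, 0.1500, 0.1500, 0.1500, 0.0167, 0.0167, 0.0167, 0.0167, 0.0167, 0.0167]  mean=2.1850  Neff=7.3174  idx=[0, 0, 1, 1, 2, 2, 3, 4, 4, 5, 5, 8]
step 3: w=[0.0909, 0.0909, 0.0909, 0.0909, 0.0909, 0.0909, 0.0909, 0.0909, 0.0909, 0.0909, 0.0909, 0.0000]  mean=2.0200  Neff=11.0003  idx=[0, 1, 2, 3, 4, 5, 6, 7, 8, 8, 9, 10]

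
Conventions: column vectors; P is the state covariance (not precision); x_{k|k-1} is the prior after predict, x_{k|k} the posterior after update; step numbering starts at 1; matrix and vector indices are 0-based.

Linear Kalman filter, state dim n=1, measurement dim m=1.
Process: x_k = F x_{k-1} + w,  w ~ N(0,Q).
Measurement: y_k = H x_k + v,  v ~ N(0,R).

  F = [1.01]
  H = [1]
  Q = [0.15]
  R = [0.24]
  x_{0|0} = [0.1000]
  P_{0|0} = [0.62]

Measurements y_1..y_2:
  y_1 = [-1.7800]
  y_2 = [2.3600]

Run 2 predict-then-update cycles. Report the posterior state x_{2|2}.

x_post = [0.8170]

step 1: x^-=[0.1010]  P^-=[0.7825]  S=[1.0225]  K=[0.7653]  nu=[-1.8810]  x^+=[-1.3385]  P^+=[0.1837]
step 2: x^-=[-1.3519]  P^-=[0.3374]  S=[0.5774]  K=[0.5843]  nu=[3.7119]  x^+=[0.8170]  P^+=[0.1402]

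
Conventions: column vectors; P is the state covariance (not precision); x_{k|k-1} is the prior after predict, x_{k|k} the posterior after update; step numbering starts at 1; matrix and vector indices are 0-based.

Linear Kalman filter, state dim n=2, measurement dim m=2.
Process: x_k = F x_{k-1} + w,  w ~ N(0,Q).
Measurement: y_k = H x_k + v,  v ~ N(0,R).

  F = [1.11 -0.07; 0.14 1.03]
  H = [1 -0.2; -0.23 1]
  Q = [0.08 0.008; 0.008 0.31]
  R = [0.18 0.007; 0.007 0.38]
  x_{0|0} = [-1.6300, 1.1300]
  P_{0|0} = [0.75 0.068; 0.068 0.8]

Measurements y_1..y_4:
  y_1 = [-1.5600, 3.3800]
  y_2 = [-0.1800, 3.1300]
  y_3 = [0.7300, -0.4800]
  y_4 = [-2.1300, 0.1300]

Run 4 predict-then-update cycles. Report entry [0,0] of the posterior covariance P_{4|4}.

step 1: x^-=[-1.8884, 0.9357]  P^-=[0.9974 0.1439; 0.1439 1.1930]  S=[1.1676 -0.3104; -0.3104 1.5596]  K=[0.8606 0.1165; 0.1232 0.7683]  nu=[0.5155, 2.0100]  x^+=[-1.2105, 2.5434]  P^+=[0.1738 0.0903; 0.0903 0.3136]
step 2: x^-=[-1.5217, 2.4502]  P^-=[0.2816 0.1147; 0.1147 0.6721]  S=[0.4426 -0.0722; -0.0722 1.0142]  K=[0.5994 0.0919; 0.0600 0.6409]  nu=[1.8318, 0.3298]  x^+=[-0.3934, 2.7716]  P^+=[0.1220 0.0672; 0.0672 0.2594]
step 3: x^-=[-0.6307, 2.7996]  P^-=[0.2211 0.0844; 0.0844 0.6070]  S=[0.3916 -0.0770; -0.0770 0.9599]  K=[0.5368 0.0780; 0.0263 0.6143]  nu=[1.9206, -3.4247]  x^+=[0.1332, 0.7464]  P^+=[0.1089 0.0584; 0.0584 0.2470]
step 4: x^-=[0.0956, 0.7875]  P^-=[0.2063 0.0733; 0.0733 0.5911]  S=[0.3806 -0.0819; -0.0819 0.9482]  K=[0.5190 0.0722; 0.0127 0.6066]  nu=[-2.0681, -0.6355]  x^+=[-1.0235, 0.3757]  P^+=[0.1050 0.0552; 0.0552 0.2433]

P_post[0,0] = 0.1050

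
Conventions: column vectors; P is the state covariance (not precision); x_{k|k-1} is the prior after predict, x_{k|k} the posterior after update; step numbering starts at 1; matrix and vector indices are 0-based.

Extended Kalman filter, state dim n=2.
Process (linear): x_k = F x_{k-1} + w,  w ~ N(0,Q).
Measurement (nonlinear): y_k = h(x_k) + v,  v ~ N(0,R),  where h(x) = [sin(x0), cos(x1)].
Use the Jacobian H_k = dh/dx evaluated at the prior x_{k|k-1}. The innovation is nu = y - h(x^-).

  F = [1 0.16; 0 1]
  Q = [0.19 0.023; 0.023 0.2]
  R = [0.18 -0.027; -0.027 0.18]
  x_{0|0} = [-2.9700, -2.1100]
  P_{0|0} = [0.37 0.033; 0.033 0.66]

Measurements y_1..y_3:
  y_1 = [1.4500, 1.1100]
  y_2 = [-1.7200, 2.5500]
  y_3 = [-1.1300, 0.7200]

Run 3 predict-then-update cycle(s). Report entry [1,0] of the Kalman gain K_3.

K[1,0] = -0.1288

step 1: x^-=[-3.3076, -2.1100]  P^-=[0.5875 0.1616; 0.1616 0.8600]  H_jac=[-0.9863 0.0000; 0.0000 0.8581]  S=[0.7514 -0.1638; -0.1638 0.8133]  K=[-0.7676 0.0159; -0.0150 0.9044]  nu=[1.2848, 1.6235]  x^+=[-4.2679, -0.6610]  P^+=[0.1405 0.0275; 0.0275 0.1902]
step 2: x^-=[-4.3736, -0.6610]  P^-=[0.3442 0.0809; 0.0809 0.3902]  H_jac=[-0.3323 0.0000; 0.0000 0.6139]  S=[0.2180 -0.0435; -0.0435 0.3271]  K=[-0.5078 0.0843; 0.0234 0.7355]  nu=[-2.6632, 1.7606]  x^+=[-2.8727, 0.5716]  P^+=[0.2819 0.0471; 0.0471 0.2146]
step 3: x^-=[-2.7812, 0.5716]  P^-=[0.4925 0.1044; 0.1044 0.4146]  H_jac=[-0.9358 0.0000; 0.0000 -0.5409]  S=[0.6112 0.0258; 0.0258 0.3013]  K=[-0.7487 -0.1232; -0.1288 -0.7333]  nu=[-0.7774, -0.1211]  x^+=[-2.1843, 0.7605]  P^+=[0.1405 0.0036; 0.0036 0.2376]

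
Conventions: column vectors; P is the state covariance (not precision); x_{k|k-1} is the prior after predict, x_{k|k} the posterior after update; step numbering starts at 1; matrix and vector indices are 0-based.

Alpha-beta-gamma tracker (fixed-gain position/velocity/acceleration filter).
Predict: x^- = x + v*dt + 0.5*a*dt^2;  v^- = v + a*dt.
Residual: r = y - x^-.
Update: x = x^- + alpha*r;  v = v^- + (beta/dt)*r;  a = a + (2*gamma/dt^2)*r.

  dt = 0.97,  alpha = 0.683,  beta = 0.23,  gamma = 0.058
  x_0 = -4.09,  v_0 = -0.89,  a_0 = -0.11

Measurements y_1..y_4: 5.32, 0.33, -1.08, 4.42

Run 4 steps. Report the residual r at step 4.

step 1: x_pred=-5.0050  r=10.3250  x^+=2.0470  v^+=1.4515  a^+=1.1629
step 2: x_pred=4.0020  r=-3.6720  x^+=1.4940  v^+=1.7089  a^+=0.7102
step 3: x_pred=3.4858  r=-4.5658  x^+=0.3673  v^+=1.3152  a^+=0.1473
step 4: x_pred=1.7124  r=2.7076  x^+=3.5617  v^+=2.1001  a^+=0.4811

resid = 2.7076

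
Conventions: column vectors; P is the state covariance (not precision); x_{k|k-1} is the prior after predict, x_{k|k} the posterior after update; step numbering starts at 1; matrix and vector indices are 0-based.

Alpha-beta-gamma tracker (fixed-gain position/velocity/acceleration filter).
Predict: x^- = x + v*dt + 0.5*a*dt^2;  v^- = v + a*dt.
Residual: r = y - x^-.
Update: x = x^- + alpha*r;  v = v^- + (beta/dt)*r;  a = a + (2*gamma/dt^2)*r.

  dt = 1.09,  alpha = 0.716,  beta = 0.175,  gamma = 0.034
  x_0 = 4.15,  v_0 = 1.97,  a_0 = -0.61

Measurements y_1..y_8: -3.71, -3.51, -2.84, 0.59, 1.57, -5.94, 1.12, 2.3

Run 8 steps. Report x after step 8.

step 1: x_pred=5.9349  r=-9.6449  x^+=-0.9708  v^+=-0.2434  a^+=-1.1620
step 2: x_pred=-1.9264  r=-1.5836  x^+=-3.0603  v^+=-1.7642  a^+=-1.2527
step 3: x_pred=-5.7274  r=2.8874  x^+=-3.6600  v^+=-2.6661  a^+=-1.0874
step 4: x_pred=-7.2120  r=7.8020  x^+=-1.6258  v^+=-2.5987  a^+=-0.6409
step 5: x_pred=-4.8390  r=6.4090  x^+=-0.2502  v^+=-2.2683  a^+=-0.2740
step 6: x_pred=-2.8854  r=-3.0546  x^+=-5.0725  v^+=-3.0574  a^+=-0.4489
step 7: x_pred=-8.6717  r=9.7917  x^+=-1.6608  v^+=-1.9746  a^+=0.1116
step 8: x_pred=-3.7469  r=6.0469  x^+=0.5827  v^+=-0.8822  a^+=0.4576

x_post = 0.5827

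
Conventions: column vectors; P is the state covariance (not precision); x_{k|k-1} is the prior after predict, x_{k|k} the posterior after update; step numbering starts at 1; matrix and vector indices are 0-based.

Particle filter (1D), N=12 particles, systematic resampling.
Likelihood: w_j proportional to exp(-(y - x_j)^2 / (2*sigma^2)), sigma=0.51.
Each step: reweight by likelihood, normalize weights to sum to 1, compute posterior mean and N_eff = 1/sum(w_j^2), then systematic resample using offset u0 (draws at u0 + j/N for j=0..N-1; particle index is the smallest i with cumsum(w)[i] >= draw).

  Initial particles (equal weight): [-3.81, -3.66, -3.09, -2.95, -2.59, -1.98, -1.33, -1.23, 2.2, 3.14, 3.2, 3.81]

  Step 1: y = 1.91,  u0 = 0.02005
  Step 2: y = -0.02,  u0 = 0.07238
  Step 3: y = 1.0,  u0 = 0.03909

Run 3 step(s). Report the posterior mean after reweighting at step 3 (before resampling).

step 1: w=[0.0000, 0.0000, 0.0000, 0.0000, 0.0000, 0.0000, 0.0000, 0.0000, 0.8983, 0.0576, 0.0431, 0.0010]  mean=2.2989  Neff=1.2314  idx=[8, 8, 8, 8, 8, 8, 8, 8, 8, 8, 8, 9]
step 2: w=[0.0909, 0.0909, 0.0909, 0.0909, 0.0909, 0.0909, 0.0909, 0.0909, 0.0909, 0.0909, 0.0909, 0.0000]  mean=2.2000  Neff=11.0001  idx=[0, 1, 2, 3, 4, 5, 6, 7, 8, 9, 9, 10]
step 3: w=[0.0833, 0.0833, 0.0833, 0.0833, 0.0833, 0.0833, 0.0833, 0.0833, 0.0833, 0.0833, 0.0833, 0.0833]  mean=2.2000  Neff=12.0000  idx=[0, 1, 2, 3, 4, 5, 6, 7, 8, 9, 10, 11]

post_mean = 2.2000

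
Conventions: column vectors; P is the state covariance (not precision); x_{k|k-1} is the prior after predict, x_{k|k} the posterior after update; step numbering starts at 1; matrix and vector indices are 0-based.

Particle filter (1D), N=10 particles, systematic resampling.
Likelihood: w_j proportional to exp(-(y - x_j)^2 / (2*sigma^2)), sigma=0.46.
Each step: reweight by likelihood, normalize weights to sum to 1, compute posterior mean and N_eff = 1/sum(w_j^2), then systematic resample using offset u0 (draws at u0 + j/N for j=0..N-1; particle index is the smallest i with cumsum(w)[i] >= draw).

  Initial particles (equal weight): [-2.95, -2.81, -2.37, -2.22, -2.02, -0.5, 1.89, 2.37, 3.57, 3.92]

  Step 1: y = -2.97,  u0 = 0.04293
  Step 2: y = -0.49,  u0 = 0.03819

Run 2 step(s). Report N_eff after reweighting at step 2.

step 1: w=[0.3632, 0.3422, 0.1553, 0.0962, 0.0431, 0.0000, 0.0000, 0.0000, 0.0000, 0.0000]  mean=-2.7017  Neff=3.5181  idx=[0, 0, 0, 0, 1, 1, 1, 2, 2, 3]
step 2: w=[0.0005, 0.0005, 0.0005, 0.0005, 0.0022, 0.0022, 0.0022, 0.1772, 0.1772, 0.6370]  mean=-2.2785  Neff=2.1340  idx=[7, 7, 8, 8, 9, 9, 9, 9, 9, 9]

N_eff = 2.1340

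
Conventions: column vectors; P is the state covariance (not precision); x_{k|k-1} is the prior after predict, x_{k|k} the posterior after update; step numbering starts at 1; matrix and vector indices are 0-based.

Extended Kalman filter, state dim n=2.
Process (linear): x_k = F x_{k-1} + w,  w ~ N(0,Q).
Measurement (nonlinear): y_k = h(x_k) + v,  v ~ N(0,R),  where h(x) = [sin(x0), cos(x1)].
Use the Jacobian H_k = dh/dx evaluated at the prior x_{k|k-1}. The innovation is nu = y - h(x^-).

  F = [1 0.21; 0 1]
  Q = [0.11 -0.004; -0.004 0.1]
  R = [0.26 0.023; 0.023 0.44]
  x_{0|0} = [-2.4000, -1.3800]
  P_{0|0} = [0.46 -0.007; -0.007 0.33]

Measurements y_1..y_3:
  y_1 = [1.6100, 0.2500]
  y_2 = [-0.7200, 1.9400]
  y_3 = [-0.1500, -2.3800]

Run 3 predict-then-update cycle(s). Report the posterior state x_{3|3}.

step 1: x^-=[-2.6898, -1.3800]  P^-=[0.5816 0.0583; 0.0583 0.4300]  H_jac=[-0.8997 0.0000; 0.0000 0.9819]  S=[0.7308 -0.0285; -0.0285 0.8545]  K=[-0.7144 0.0432; -0.0526 0.4923]  nu=[2.0466, 0.0604]  x^+=[-4.1492, -1.4579]  P^+=[0.2053 0.0026; 0.0026 0.2194]
step 2: x^-=[-4.4554, -1.4579]  P^-=[0.3261 0.0447; 0.0447 0.3194]  H_jac=[-0.2542 0.0000; 0.0000 0.9936]  S=[0.2811 0.0117; 0.0117 0.7553]  K=[-0.2976 0.0634; -0.0580 0.4211]  nu=[-1.6871, 1.8273]  x^+=[-3.8374, -0.5907]  P^+=[0.2986 0.0212; 0.0212 0.1851]
step 3: x^-=[-3.9615, -0.5907]  P^-=[0.4257 0.0561; 0.0561 0.2851]  H_jac=[-0.6823 0.0000; 0.0000 0.5569]  S=[0.4582 0.0017; 0.0017 0.5284]  K=[-0.6342 0.0611; -0.0846 0.3008]  nu=[-0.8811, -3.2105]  x^+=[-3.5990, -1.4818]  P^+=[0.2396 0.0221; 0.0221 0.2341]

x_post = [-3.5990, -1.4818]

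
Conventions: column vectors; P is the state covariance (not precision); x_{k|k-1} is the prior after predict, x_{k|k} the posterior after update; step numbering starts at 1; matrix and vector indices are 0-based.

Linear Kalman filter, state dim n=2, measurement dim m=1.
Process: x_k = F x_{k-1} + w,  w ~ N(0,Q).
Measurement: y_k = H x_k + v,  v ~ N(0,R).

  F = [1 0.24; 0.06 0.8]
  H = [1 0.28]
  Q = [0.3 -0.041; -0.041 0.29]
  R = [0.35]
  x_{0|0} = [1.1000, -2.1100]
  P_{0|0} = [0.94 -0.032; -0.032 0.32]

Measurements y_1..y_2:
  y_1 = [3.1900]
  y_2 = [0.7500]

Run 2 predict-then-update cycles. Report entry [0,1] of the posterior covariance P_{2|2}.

P_post[0,1] = -0.1003

step 1: x^-=[0.5936, -1.6220]  P^-=[1.2431 0.0508; 0.0508 0.4951]  S=[1.6603]  K=[0.7573; 0.1141]  nu=[3.0506]  x^+=[2.9037, -1.2740]  P^+=[0.2910 -0.0927; -0.0927 0.4735]
step 2: x^-=[2.5979, -0.8450]  P^-=[0.5738 -0.0081; -0.0081 0.5852]  S=[0.9651]  K=[0.5922; 0.1614]  nu=[-1.6113]  x^+=[1.6437, -1.1050]  P^+=[0.2353 -0.1003; -0.1003 0.5601]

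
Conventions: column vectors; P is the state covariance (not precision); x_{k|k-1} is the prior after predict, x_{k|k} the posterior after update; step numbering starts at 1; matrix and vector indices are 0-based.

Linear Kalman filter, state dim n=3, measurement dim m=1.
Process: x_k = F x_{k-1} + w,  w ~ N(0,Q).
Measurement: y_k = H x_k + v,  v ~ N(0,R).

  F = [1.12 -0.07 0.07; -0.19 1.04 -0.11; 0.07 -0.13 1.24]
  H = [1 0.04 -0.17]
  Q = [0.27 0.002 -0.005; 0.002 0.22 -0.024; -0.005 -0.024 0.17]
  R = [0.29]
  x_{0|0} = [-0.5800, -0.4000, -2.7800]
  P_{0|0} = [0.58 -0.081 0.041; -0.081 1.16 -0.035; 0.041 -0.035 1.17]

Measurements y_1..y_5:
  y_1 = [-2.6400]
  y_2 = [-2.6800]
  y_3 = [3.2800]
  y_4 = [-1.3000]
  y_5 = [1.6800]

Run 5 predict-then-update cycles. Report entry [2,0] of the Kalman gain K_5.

step 1: x^-=[-0.8162, -0.0000, -3.4358]  P^-=[1.0284 -0.3187 0.2253; -0.3187 1.5515 -0.4116; 0.2253 -0.4116 2.0113]  S=[1.2826]  K=[0.7621; -0.1456; -0.1038]  nu=[-2.4079]  x^+=[-2.6512, 0.3505, -3.1859]  P^+=[0.2836 -0.1765 0.3267; -0.1765 1.5243 -0.4310; 0.3267 -0.4310 1.9975]
step 2: x^-=[-3.2169, 1.2187, -4.1816]  P^-=[0.7261 -0.4719 0.7277; -0.4719 2.0851 -1.1650; 0.7277 -1.1650 3.4674]  S=[0.8503]  K=[0.6862; -0.2239; 0.1078]  nu=[-0.2228]  x^+=[-3.3697, 1.2686, -4.2057]  P^+=[0.3257 -0.3412 0.6648; -0.3412 2.0425 -1.1445; 0.6648 -1.1445 3.4575]
step 3: x^-=[-4.1573, 2.4222, -5.6158]  P^-=[0.8744 -0.8275 1.4269; -0.8275 2.9072 -2.4634; 1.4269 -2.4634 6.0130]  S=[0.8250]  K=[0.7258; -0.3544; 0.3711]  nu=[6.3857]  x^+=[0.4772, 0.1590, -3.2462]  P^+=[0.4399 -0.6153 1.2047; -0.6153 2.8036 -2.3549; 1.2047 -2.3549 5.8994]
step 4: x^-=[0.2961, 0.4317, -4.0125]  P^-=[1.1729 -1.4200 2.5645; -1.4200 4.1719 -4.6372; 2.5645 -4.6372 10.2700]  S=[0.8439]  K=[0.8059; -0.5507; 0.7502]  nu=[-2.2955]  x^+=[-1.5539, 1.6960, -5.7346]  P^+=[0.6248 -1.0454 2.0543; -1.0454 3.9160 -4.2885; 2.0543 -4.2885 9.7950]
step 5: x^-=[-2.2605, 2.6899, -7.4402]  P^-=[1.6489 -2.3487 4.3614; -2.3487 6.0768 -8.0913; 4.3614 -8.0913 17.0583]  S=[0.8809]  K=[0.9235; -0.8288; 1.2917]  nu=[2.5681]  x^+=[0.1112, 0.5615, -4.1230]  P^+=[0.8976 -1.6744 3.3106; -1.6744 5.4717 -7.1483; 3.3106 -7.1483 15.5885]

K[2,0] = 1.2917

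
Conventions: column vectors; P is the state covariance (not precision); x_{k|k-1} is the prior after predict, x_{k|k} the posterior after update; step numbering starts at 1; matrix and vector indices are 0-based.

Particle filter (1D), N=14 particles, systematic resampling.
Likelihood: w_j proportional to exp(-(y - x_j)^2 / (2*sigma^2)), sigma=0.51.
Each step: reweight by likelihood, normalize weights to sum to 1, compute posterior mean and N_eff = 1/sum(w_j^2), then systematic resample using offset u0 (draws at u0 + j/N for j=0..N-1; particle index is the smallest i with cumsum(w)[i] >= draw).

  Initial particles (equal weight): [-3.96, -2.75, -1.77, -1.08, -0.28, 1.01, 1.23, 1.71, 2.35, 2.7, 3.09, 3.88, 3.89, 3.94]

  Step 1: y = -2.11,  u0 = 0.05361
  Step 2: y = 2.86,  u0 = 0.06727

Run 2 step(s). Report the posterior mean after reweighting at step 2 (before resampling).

post_mean = -1.0800

step 1: w=[0.0010, 0.3276, 0.5765, 0.0937, 0.0012, 0.0000, 0.0000, 0.0000, 0.0000, 0.0000, 0.0000, 0.0000, 0.0000, 0.0000]  mean=-2.0269  Neff=2.2296  idx=[1, 1, 1, 1, 2, 2, 2, 2, 2, 2, 2, 2, 3, 3]
step 2: w=[0.0000, 0.0000, 0.0000, 0.0000, 0.0000, 0.0000, 0.0000, 0.0000, 0.0000, 0.0000, 0.0000, 0.0000, 0.5000, 0.5000]  mean=-1.0800  Neff=2.0002  idx=[12, 12, 12, 12, 12, 12, 12, 13, 13, 13, 13, 13, 13, 13]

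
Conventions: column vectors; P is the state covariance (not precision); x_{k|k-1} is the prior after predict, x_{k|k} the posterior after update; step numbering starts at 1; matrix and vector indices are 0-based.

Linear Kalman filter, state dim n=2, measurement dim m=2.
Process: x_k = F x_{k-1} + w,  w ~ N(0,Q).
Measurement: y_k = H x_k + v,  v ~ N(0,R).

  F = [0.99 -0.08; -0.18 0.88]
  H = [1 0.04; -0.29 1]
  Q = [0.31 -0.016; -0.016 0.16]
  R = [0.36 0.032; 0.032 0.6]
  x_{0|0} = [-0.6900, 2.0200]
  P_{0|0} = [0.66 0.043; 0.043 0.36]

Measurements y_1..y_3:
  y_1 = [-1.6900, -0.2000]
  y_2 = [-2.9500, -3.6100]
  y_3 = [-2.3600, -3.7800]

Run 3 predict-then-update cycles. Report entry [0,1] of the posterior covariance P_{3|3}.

P_post[0,1] = 0.0067

step 1: x^-=[-0.8447, 1.9018]  P^-=[0.9524 -0.1209; -0.1209 0.4465]  S=[1.3034 -0.3458; -0.3458 1.1967]  K=[0.6920 -0.1318; 0.0300 0.4111]  nu=[-0.9214, -2.3468]  x^+=[-1.1729, 0.9094]  P^+=[0.2443 0.0139; 0.0139 0.2517]
step 2: x^-=[-1.2339, 1.0114]  P^-=[0.5489 -0.0649; -0.0649 0.3584]  S=[0.9043 -0.1770; -0.1770 1.0422]  K=[0.5814 -0.1163; 0.0154 0.3646]  nu=[-1.7565, -4.9792]  x^+=[-1.6760, -0.8309]  P^+=[0.2052 0.0083; 0.0083 0.2216]
step 3: x^-=[-1.5928, -0.4295]  P^-=[0.5112 -0.0608; -0.0608 0.3357]  S=[0.8669 -0.1629; -0.1629 1.0139]  K=[0.5652 -0.1154; 0.0112 0.3502]  nu=[-0.7500, -3.8124]  x^+=[-1.5770, -1.7731]  P^+=[0.1995 0.0067; 0.0067 0.2125]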